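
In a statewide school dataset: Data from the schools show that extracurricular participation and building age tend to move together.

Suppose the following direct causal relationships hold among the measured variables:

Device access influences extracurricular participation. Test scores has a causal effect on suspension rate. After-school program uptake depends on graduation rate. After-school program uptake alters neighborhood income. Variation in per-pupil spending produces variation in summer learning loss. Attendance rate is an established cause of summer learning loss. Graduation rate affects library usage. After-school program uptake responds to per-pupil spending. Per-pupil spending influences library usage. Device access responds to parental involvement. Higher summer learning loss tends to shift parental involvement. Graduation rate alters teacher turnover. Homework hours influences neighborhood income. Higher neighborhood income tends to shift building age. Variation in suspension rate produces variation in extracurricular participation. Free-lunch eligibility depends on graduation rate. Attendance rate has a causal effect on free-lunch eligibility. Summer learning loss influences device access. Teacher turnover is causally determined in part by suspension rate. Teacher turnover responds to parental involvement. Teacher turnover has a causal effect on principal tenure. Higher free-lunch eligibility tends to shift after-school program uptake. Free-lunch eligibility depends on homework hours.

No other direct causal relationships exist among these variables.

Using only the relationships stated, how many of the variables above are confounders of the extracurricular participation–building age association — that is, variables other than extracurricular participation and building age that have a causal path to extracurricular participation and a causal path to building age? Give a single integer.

2

The common causes are: attendance rate (to extracurricular participation via attendance rate → summer learning loss → device access → extracurricular participation; to building age via attendance rate → free-lunch eligibility → after-school program uptake → neighborhood income → building age); per-pupil spending (to extracurricular participation via per-pupil spending → summer learning loss → device access → extracurricular participation; to building age via per-pupil spending → after-school program uptake → neighborhood income → building age).
Every other variable lacks a causal path to at least one of extracurricular participation and building age.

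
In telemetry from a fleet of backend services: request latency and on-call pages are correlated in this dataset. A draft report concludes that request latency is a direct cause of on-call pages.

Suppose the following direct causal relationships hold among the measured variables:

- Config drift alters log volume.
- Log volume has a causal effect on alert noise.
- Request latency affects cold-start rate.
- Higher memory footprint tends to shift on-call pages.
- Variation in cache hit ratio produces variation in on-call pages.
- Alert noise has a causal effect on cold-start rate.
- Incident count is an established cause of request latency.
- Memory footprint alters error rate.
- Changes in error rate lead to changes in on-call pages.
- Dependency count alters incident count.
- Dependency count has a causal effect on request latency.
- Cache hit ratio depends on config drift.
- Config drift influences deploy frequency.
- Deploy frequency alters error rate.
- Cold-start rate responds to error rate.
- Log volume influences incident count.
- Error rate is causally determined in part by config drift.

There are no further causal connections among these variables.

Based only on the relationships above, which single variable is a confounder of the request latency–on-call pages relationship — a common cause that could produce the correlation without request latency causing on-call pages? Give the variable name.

config drift

Config drift has a causal path to request latency (config drift → log volume → incident count → request latency) and a separate causal path to on-call pages (config drift → cache hit ratio → on-call pages), so it is a common cause of both.
No stated relationship gives request latency a causal route to on-call pages, so the correlation is explained by the shared upstream cause rather than a direct effect.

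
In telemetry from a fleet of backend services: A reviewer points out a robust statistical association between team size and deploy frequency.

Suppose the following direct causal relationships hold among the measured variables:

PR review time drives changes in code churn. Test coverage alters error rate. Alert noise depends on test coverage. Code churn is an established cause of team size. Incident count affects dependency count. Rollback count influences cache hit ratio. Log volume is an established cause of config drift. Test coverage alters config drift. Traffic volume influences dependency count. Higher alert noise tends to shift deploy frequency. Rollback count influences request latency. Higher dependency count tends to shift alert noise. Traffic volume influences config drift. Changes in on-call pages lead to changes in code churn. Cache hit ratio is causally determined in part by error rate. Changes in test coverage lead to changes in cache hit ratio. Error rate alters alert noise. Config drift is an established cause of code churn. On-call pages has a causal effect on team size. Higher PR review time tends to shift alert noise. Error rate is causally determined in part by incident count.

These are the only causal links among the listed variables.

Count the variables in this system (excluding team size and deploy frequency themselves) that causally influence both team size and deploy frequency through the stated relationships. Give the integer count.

3

The common causes are: PR review time (to team size via PR review time → code churn → team size; to deploy frequency via PR review time → alert noise → deploy frequency); test coverage (to team size via test coverage → config drift → code churn → team size; to deploy frequency via test coverage → alert noise → deploy frequency); traffic volume (to team size via traffic volume → config drift → code churn → team size; to deploy frequency via traffic volume → dependency count → alert noise → deploy frequency).
Every other variable lacks a causal path to at least one of team size and deploy frequency.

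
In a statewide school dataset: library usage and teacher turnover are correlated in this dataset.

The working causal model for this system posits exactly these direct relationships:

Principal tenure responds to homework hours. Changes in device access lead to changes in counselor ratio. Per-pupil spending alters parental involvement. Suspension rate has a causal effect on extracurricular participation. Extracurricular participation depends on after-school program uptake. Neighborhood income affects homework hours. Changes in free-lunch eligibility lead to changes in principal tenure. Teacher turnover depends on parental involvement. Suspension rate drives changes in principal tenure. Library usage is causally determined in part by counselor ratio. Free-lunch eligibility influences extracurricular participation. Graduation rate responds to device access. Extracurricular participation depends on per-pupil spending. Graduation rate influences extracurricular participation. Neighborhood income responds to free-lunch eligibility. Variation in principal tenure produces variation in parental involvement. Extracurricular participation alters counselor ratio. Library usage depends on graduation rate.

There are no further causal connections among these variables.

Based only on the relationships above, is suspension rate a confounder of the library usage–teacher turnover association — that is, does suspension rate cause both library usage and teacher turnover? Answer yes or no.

Suspension rate has a causal path to library usage (suspension rate → extracurricular participation → counselor ratio → library usage) and to teacher turnover (suspension rate → principal tenure → parental involvement → teacher turnover), so it is a common cause of both — a confounder.

yes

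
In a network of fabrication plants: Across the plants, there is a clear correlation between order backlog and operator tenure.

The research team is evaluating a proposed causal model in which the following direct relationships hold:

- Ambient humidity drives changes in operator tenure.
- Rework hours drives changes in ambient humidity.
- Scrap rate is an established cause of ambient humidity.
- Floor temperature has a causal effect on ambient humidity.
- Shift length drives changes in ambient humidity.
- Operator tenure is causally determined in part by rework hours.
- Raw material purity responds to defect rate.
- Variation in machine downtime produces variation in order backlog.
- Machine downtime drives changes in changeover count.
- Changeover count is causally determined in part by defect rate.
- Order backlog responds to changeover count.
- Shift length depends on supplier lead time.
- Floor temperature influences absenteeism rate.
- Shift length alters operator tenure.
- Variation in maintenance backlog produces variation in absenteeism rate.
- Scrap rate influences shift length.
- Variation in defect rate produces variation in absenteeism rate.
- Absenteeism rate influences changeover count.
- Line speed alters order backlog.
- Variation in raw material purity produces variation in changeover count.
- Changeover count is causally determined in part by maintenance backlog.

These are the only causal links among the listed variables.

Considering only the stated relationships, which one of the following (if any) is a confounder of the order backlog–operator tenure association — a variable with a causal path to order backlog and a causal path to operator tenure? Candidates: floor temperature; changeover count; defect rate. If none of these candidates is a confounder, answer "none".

floor temperature

Floor temperature causes order backlog (floor temperature → absenteeism rate → changeover count → order backlog) and also causes operator tenure (floor temperature → ambient humidity → operator tenure); it is a common cause of both.
Each of the other candidates lacks a causal path to at least one of order backlog and operator tenure, so they do not confound the relationship.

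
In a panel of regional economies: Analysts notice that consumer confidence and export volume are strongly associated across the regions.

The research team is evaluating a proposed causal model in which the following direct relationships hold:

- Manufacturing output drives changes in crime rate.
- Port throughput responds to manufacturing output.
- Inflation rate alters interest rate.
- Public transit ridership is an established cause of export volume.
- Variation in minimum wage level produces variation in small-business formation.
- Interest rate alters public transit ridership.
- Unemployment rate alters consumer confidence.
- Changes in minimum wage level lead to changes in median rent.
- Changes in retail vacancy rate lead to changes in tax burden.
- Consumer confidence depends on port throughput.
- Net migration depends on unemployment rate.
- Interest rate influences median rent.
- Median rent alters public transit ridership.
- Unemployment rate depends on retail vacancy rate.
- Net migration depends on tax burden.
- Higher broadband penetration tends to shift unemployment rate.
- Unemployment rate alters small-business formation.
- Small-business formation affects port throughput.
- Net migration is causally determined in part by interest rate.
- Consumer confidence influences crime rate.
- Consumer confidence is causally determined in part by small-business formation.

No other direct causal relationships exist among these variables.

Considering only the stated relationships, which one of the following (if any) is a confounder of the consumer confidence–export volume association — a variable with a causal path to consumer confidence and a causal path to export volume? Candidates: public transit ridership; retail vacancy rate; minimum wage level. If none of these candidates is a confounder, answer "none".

Minimum wage level causes consumer confidence (minimum wage level → small-business formation → consumer confidence) and also causes export volume (minimum wage level → median rent → public transit ridership → export volume); it is a common cause of both.
Each of the other candidates lacks a causal path to at least one of consumer confidence and export volume, so they do not confound the relationship.

minimum wage level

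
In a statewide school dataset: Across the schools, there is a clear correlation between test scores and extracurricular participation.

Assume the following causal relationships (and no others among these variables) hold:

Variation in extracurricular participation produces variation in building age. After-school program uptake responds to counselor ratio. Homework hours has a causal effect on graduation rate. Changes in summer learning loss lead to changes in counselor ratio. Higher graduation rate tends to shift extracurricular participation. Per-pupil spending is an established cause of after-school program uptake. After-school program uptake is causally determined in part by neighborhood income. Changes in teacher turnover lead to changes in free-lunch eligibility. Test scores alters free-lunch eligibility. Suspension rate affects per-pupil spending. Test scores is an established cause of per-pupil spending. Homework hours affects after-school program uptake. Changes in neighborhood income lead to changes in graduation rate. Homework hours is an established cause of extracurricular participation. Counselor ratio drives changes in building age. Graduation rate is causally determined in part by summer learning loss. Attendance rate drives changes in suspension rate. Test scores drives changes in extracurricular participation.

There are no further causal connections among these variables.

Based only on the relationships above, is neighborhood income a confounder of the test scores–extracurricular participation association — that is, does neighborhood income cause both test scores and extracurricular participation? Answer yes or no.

no

Neighborhood income has no stated causal path to test scores. A confounder must cause both variables, so neighborhood income does not qualify.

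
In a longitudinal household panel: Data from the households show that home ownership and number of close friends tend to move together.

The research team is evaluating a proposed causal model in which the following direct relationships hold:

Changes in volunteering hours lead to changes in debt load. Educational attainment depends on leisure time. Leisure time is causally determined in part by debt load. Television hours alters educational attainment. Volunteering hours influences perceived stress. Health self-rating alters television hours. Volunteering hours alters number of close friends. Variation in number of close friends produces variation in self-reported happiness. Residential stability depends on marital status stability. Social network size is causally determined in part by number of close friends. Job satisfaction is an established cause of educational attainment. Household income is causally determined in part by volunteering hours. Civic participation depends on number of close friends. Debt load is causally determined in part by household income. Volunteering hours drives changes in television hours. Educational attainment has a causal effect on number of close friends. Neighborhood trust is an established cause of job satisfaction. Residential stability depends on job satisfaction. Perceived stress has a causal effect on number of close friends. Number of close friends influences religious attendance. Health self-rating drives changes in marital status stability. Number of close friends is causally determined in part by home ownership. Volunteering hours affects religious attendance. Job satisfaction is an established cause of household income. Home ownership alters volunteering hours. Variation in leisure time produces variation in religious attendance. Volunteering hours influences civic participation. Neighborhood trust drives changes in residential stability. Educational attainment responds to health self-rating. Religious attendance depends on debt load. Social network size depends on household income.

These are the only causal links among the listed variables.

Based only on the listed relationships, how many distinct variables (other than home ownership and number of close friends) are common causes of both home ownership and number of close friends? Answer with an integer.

No listed variable has a causal path to both home ownership and number of close friends, so there are no common causes.

0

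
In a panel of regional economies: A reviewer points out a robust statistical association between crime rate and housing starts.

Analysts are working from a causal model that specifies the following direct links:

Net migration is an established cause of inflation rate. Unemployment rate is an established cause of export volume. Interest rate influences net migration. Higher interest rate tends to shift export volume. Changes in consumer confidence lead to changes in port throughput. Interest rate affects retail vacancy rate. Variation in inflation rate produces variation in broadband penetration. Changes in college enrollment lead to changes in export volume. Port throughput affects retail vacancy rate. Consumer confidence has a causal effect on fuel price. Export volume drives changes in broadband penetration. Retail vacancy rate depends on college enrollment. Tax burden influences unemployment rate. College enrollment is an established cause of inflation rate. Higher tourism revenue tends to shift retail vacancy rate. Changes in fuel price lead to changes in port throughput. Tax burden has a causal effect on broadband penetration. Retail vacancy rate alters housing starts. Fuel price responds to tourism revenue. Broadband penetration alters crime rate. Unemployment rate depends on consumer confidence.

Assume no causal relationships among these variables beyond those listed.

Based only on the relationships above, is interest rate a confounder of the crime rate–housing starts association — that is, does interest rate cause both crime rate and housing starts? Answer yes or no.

yes

Interest rate has a causal path to crime rate (interest rate → export volume → broadband penetration → crime rate) and to housing starts (interest rate → retail vacancy rate → housing starts), so it is a common cause of both — a confounder.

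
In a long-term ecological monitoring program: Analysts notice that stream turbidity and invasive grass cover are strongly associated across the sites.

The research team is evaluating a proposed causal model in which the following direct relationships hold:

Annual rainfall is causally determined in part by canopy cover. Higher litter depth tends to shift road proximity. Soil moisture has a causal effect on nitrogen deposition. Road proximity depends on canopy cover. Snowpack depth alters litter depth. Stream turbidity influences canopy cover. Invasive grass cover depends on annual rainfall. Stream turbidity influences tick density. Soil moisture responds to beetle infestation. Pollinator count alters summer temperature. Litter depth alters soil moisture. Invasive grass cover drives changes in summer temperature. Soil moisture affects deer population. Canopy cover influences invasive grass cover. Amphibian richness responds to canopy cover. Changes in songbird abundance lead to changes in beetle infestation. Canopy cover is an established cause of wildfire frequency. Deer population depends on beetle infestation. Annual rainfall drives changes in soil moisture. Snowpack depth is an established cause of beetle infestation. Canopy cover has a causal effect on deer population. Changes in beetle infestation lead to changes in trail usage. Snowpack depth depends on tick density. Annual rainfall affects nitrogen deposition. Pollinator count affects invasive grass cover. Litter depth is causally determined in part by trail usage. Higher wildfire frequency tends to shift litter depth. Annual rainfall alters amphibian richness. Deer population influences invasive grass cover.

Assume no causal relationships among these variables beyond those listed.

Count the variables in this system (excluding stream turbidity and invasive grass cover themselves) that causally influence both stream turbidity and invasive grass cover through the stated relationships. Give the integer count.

No listed variable has a causal path to both stream turbidity and invasive grass cover, so there are no common causes.

0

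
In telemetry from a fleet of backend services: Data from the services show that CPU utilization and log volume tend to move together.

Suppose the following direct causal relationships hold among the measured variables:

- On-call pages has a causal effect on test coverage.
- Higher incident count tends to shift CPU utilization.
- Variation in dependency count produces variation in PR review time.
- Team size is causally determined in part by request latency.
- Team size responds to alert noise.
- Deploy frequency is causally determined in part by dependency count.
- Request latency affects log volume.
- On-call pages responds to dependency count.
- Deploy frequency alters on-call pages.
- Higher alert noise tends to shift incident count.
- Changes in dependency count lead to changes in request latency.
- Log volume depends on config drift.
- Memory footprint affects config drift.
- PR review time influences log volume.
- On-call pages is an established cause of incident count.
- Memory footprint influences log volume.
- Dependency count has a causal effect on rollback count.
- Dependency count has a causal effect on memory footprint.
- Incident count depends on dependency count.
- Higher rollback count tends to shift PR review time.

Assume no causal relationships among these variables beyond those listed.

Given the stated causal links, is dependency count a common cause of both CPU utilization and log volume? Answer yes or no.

yes

Dependency count has a causal path to CPU utilization (dependency count → incident count → CPU utilization) and to log volume (dependency count → memory footprint → log volume), so it is a common cause of both — a confounder.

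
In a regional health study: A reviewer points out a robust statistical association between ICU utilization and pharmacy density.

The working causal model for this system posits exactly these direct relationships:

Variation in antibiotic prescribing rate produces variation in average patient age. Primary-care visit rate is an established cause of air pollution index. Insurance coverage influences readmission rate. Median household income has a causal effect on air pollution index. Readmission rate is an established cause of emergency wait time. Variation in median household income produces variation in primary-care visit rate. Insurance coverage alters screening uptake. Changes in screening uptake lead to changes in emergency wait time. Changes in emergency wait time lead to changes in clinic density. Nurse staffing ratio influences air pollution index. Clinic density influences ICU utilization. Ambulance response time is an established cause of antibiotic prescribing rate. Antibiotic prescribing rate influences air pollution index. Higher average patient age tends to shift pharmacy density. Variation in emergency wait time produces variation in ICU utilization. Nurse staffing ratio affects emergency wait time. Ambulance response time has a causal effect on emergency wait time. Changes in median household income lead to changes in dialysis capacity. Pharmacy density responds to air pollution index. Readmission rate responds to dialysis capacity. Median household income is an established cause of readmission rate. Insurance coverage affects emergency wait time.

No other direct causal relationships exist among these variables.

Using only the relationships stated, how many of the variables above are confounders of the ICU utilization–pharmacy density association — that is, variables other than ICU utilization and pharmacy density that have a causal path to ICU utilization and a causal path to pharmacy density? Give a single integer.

3

The common causes are: ambulance response time (to ICU utilization via ambulance response time → emergency wait time → ICU utilization; to pharmacy density via ambulance response time → antibiotic prescribing rate → average patient age → pharmacy density); median household income (to ICU utilization via median household income → readmission rate → emergency wait time → ICU utilization; to pharmacy density via median household income → air pollution index → pharmacy density); nurse staffing ratio (to ICU utilization via nurse staffing ratio → emergency wait time → ICU utilization; to pharmacy density via nurse staffing ratio → air pollution index → pharmacy density).
Every other variable lacks a causal path to at least one of ICU utilization and pharmacy density.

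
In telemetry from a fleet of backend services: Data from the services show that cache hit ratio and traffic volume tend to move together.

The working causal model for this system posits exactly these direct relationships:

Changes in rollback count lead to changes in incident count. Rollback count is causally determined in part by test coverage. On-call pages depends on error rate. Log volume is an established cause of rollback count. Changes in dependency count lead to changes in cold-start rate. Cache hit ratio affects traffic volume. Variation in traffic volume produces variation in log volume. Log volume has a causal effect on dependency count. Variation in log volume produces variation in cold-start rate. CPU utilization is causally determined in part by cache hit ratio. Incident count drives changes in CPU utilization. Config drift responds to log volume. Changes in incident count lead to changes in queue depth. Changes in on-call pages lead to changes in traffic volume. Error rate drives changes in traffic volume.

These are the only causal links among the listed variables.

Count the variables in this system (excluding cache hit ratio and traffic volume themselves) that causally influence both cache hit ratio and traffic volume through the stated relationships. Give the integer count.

No listed variable has a causal path to both cache hit ratio and traffic volume, so there are no common causes.

0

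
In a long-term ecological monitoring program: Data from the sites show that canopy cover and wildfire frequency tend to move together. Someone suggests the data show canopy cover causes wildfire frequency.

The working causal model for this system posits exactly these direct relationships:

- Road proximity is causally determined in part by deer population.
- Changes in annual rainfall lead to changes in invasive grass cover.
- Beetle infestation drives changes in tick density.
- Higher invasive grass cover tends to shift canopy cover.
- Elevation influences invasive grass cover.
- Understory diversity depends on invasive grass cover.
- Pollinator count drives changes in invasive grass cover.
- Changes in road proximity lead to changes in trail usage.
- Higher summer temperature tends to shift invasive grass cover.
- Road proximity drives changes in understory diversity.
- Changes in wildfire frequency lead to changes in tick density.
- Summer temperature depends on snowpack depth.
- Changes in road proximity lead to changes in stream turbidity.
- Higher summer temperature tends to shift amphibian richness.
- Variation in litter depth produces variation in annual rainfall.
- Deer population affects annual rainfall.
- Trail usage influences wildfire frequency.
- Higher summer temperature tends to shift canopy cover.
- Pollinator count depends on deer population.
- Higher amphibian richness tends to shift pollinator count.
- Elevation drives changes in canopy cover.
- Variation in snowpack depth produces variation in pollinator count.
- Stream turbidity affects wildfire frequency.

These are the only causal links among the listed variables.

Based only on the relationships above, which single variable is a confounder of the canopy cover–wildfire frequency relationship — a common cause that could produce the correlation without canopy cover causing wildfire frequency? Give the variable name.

Deer population has a causal path to canopy cover (deer population → pollinator count → invasive grass cover → canopy cover) and a separate causal path to wildfire frequency (deer population → road proximity → stream turbidity → wildfire frequency), so it is a common cause of both.
No stated relationship gives canopy cover a causal route to wildfire frequency, so the correlation is explained by the shared upstream cause rather than a direct effect.

deer population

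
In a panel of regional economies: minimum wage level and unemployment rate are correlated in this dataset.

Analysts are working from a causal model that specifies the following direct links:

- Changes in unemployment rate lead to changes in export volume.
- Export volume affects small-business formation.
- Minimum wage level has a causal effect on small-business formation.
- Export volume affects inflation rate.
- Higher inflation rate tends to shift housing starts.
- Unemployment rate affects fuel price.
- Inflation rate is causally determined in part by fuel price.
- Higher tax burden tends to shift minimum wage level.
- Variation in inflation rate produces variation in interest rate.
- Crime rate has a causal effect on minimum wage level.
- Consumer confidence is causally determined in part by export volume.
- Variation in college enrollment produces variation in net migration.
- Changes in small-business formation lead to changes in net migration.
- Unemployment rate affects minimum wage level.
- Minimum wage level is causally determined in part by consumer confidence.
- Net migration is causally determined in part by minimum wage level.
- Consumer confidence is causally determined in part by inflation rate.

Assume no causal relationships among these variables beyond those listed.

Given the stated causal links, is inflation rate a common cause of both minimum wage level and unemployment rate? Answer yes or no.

Inflation rate has no stated causal path to unemployment rate. A confounder must cause both variables, so inflation rate does not qualify.

no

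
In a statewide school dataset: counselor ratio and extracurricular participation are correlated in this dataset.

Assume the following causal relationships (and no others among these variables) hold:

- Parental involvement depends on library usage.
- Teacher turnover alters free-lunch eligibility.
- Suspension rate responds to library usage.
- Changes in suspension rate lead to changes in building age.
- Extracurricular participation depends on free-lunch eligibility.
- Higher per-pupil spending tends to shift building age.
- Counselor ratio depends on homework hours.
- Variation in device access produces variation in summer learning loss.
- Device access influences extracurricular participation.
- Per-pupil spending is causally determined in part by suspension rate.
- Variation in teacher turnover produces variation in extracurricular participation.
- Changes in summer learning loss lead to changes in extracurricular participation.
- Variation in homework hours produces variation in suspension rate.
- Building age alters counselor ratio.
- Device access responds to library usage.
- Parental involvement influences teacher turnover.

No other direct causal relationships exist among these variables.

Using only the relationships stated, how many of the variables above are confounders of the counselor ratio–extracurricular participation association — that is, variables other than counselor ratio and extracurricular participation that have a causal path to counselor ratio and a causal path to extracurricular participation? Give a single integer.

1

The common causes are: library usage (to counselor ratio via library usage → suspension rate → building age → counselor ratio; to extracurricular participation via library usage → device access → extracurricular participation).
Every other variable lacks a causal path to at least one of counselor ratio and extracurricular participation.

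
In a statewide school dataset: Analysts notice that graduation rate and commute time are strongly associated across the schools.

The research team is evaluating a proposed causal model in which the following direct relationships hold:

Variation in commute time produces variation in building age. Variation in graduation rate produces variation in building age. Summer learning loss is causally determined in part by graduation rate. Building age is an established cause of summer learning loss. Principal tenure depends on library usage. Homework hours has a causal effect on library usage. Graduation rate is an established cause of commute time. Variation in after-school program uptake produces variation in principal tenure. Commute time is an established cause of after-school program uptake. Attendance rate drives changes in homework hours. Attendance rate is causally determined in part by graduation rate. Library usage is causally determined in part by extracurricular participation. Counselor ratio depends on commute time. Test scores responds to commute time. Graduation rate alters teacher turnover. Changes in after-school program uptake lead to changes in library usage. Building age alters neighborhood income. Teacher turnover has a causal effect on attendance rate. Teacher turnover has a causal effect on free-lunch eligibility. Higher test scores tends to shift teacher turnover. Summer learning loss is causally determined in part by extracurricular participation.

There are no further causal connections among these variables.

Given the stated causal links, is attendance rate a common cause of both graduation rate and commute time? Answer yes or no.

no

Attendance rate has no stated causal path to either graduation rate or commute time. A confounder must cause both variables, so attendance rate does not qualify.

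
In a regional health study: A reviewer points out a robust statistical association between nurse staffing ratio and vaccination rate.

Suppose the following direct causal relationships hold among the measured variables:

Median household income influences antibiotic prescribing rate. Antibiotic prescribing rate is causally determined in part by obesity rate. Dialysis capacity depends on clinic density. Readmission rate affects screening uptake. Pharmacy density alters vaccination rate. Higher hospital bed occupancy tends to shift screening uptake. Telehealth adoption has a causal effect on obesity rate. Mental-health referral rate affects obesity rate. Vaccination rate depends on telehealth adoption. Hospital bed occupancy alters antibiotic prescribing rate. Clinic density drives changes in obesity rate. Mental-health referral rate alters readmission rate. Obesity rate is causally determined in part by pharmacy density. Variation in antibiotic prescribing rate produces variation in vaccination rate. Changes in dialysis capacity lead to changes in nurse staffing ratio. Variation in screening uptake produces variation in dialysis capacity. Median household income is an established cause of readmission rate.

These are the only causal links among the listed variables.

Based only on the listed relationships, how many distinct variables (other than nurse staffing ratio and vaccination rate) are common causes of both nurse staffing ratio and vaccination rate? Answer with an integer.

4

The common causes are: clinic density (to nurse staffing ratio via clinic density → dialysis capacity → nurse staffing ratio; to vaccination rate via clinic density → obesity rate → antibiotic prescribing rate → vaccination rate); hospital bed occupancy (to nurse staffing ratio via hospital bed occupancy → screening uptake → dialysis capacity → nurse staffing ratio; to vaccination rate via hospital bed occupancy → antibiotic prescribing rate → vaccination rate); median household income (to nurse staffing ratio via median household income → readmission rate → screening uptake → dialysis capacity → nurse staffing ratio; to vaccination rate via median household income → antibiotic prescribing rate → vaccination rate); mental-health referral rate (to nurse staffing ratio via mental-health referral rate → readmission rate → screening uptake → dialysis capacity → nurse staffing ratio; to vaccination rate via mental-health referral rate → obesity rate → antibiotic prescribing rate → vaccination rate).
Every other variable lacks a causal path to at least one of nurse staffing ratio and vaccination rate.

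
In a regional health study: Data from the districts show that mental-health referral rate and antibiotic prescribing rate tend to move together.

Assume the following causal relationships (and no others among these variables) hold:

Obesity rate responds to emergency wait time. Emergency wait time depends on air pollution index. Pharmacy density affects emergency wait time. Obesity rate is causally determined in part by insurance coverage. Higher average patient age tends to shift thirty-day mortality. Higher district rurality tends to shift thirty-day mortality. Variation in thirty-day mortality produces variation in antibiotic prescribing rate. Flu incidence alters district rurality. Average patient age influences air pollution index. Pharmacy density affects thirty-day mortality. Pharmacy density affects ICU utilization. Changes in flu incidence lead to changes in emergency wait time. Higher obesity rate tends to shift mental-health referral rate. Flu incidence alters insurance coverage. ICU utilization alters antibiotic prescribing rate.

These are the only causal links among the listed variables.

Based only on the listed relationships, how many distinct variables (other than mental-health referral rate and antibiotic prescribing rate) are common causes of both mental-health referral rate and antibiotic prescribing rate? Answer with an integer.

3

The common causes are: average patient age (to mental-health referral rate via average patient age → air pollution index → emergency wait time → obesity rate → mental-health referral rate; to antibiotic prescribing rate via average patient age → thirty-day mortality → antibiotic prescribing rate); flu incidence (to mental-health referral rate via flu incidence → emergency wait time → obesity rate → mental-health referral rate; to antibiotic prescribing rate via flu incidence → district rurality → thirty-day mortality → antibiotic prescribing rate); pharmacy density (to mental-health referral rate via pharmacy density → emergency wait time → obesity rate → mental-health referral rate; to antibiotic prescribing rate via pharmacy density → ICU utilization → antibiotic prescribing rate).
Every other variable lacks a causal path to at least one of mental-health referral rate and antibiotic prescribing rate.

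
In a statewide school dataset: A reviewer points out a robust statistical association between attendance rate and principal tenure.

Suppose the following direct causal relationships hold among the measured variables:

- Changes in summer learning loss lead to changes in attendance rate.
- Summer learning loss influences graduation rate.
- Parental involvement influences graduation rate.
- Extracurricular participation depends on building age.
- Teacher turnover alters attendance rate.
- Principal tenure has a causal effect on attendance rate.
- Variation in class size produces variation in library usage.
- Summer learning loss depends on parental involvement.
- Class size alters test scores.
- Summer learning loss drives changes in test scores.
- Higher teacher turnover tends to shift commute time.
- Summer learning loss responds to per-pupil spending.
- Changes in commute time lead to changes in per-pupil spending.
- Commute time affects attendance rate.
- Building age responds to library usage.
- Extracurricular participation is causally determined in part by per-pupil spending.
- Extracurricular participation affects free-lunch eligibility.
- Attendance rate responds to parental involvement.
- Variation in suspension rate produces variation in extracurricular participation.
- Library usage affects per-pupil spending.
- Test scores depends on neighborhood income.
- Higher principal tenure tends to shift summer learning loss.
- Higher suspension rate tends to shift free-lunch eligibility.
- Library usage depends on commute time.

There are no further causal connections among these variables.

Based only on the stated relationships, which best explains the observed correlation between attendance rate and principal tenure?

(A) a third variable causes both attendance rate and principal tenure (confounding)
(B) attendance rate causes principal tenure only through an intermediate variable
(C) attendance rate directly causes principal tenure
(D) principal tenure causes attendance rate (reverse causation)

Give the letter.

The stated link runs principal tenure → attendance rate; attendance rate has no causal path to principal tenure. No variable causes both, so confounding is ruled out. The correlation reflects reverse causation.

D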